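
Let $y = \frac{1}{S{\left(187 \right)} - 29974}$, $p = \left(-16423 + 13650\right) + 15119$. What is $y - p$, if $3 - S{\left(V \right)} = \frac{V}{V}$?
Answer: $- \frac{370034313}{29972} \approx -12346.0$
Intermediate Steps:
$S{\left(V \right)} = 2$ ($S{\left(V \right)} = 3 - \frac{V}{V} = 3 - 1 = 2$)
$p = 12346$ ($p = -2773 + 15119 = 12346$)
$y = - \frac{1}{29972}$ ($y = \frac{1}{2 - 29974} = \frac{1}{-29972} = - \frac{1}{29972} \approx -3.3364 \cdot 10^{-5}$)
$y - p = - \frac{1}{29972} - 12346 = - \frac{370034313}{29972}$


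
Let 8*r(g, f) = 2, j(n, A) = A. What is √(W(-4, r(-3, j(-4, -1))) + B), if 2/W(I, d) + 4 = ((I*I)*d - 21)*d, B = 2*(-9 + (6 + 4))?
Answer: √1914/33 ≈ 1.3257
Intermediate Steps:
r(g, f) = ¼ (r(g, f) = (⅛)*2 = ¼)
B = 2 (B = 2*(-9 + 10) = 2*1 = 2)
W(I, d) = 2/(-4 + d*(-21 + d*I²)) (W(I, d) = 2/(-4 + ((I*I)*d - 21)*d) = 2/(-4 + (I²*d - 21)*d) = 2/(-4 + (d*I² - 21)*d) = 2/(-4 + (-21 + d*I²)*d) = 2/(-4 + d*(-21 + d*I²)))
√(W(-4, r(-3, j(-4, -1))) + B) = √(2/(-4 - 21*¼ + (-4)²*(¼)²) + 2) = √(2/(-4 - 21/4 + 16*(1/16)) + 2) = √(2/(-4 - 21/4 + 1) + 2) = √(2/(-33/4) + 2) = √(2*(-4/33) + 2) = √(-8/33 + 2) = √(58/33) = √1914/33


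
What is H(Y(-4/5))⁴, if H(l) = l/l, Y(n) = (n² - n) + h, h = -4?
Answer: 1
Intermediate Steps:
Y(n) = -4 + n² - n (Y(n) = (n² - n) - 4 = -4 + n² - n)
H(l) = 1
H(Y(-4/5))⁴ = 1⁴ = 1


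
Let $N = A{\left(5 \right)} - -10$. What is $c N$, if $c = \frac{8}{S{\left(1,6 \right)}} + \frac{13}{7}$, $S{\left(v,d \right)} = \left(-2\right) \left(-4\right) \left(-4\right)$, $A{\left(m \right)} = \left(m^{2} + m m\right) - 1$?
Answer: $\frac{2655}{28} \approx 94.821$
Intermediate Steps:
$A{\left(m \right)} = -1 + 2 m^{2}$ ($A{\left(m \right)} = \left(m^{2} + m^{2}\right) - 1 = 2 m^{2} - 1 = -1 + 2 m^{2}$)
$N = 59$ ($N = \left(-1 + 2 \cdot 5^{2}\right) - -10 = \left(-1 + 2 \cdot 25\right) + 10 = \left(-1 + 50\right) + 10 = 49 + 10 = 59$)
$S{\left(v,d \right)} = -32$ ($S{\left(v,d \right)} = 8 \left(-4\right) = -32$)
$c = \frac{45}{28}$ ($c = \frac{8}{-32} + \frac{13}{7} = 8 \left(- \frac{1}{32}\right) + 13 \cdot \frac{1}{7} = - \frac{1}{4} + \frac{13}{7} = \frac{45}{28} \approx 1.6071$)
$c N = \frac{45}{28} \cdot 59 = \frac{2655}{28}$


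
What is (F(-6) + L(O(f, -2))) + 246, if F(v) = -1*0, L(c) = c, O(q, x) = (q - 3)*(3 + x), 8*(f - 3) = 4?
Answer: 493/2 ≈ 246.50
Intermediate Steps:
f = 7/2 (f = 3 + (1/8)*4 = 3 + 1/2 = 7/2 ≈ 3.5000)
O(q, x) = (-3 + q)*(3 + x)
F(v) = 0
(F(-6) + L(O(f, -2))) + 246 = (0 + (-9 - 3*(-2) + 3*(7/2) + (7/2)*(-2))) + 246 = (0 + (-9 + 6 + 21/2 - 7)) + 246 = (0 + 1/2) + 246 = 1/2 + 246 = 493/2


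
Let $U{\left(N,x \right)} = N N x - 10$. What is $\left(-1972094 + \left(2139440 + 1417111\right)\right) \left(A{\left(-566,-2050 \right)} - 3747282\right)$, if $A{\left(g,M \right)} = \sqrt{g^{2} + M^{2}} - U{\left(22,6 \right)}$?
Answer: $-5941992614432 + 3168914 \sqrt{1130714} \approx -5.9386 \cdot 10^{12}$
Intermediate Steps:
$U{\left(N,x \right)} = -10 + x N^{2}$ ($U{\left(N,x \right)} = N^{2} x - 10 = x N^{2} - 10 = -10 + x N^{2}$)
$A{\left(g,M \right)} = -2894 + \sqrt{M^{2} + g^{2}}$ ($A{\left(g,M \right)} = \sqrt{g^{2} + M^{2}} - \left(-10 + 6 \cdot 22^{2}\right) = \sqrt{M^{2} + g^{2}} - \left(-10 + 6 \cdot 484\right) = \sqrt{M^{2} + g^{2}} - \left(-10 + 2904\right) = \sqrt{M^{2} + g^{2}} - 2894 = -2894 + \sqrt{M^{2} + g^{2}}$)
$\left(-1972094 + \left(2139440 + 1417111\right)\right) \left(A{\left(-566,-2050 \right)} - 3747282\right) = \left(-1972094 + \left(2139440 + 1417111\right)\right) \left(\left(-2894 + \sqrt{\left(-2050\right)^{2} + \left(-566\right)^{2}}\right) - 3747282\right) = \left(-1972094 + 3556551\right) \left(\left(-2894 + \sqrt{4202500 + 320356}\right) - 3747282\right) = 1584457 \left(\left(-2894 + \sqrt{4522856}\right) - 3747282\right) = 1584457 \left(\left(-2894 + 2 \sqrt{1130714}\right) - 3747282\right) = 1584457 \left(-3750176 + 2 \sqrt{1130714}\right) = -5941992614432 + 3168914 \sqrt{1130714}$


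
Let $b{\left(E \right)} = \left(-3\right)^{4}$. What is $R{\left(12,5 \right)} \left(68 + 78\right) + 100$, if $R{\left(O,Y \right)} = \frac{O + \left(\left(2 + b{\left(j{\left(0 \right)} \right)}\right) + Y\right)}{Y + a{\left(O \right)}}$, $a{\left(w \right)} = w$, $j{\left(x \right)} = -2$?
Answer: $\frac{16300}{17} \approx 958.82$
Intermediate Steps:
$b{\left(E \right)} = 81$
$R{\left(O,Y \right)} = \frac{83 + O + Y}{O + Y}$ ($R{\left(O,Y \right)} = \frac{O + \left(\left(2 + 81\right) + Y\right)}{Y + O} = \frac{O + \left(83 + Y\right)}{O + Y} = \frac{83 + O + Y}{O + Y}$)
$R{\left(12,5 \right)} \left(68 + 78\right) + 100 = \frac{83 + 12 + 5}{12 + 5} \left(68 + 78\right) + 100 = \frac{1}{17} \cdot 100 \cdot 146 + 100 = \frac{100}{17} \cdot 146 + 100 = \frac{14600}{17} + 100 = \frac{16300}{17}$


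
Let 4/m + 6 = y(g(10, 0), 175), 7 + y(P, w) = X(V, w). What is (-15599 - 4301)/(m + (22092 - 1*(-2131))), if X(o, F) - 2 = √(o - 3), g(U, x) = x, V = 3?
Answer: -218900/266449 ≈ -0.82155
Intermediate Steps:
X(o, F) = 2 + √(-3 + o) (X(o, F) = 2 + √(o - 3) = 2 + √(-3 + o))
y(P, w) = -5 (y(P, w) = -7 + (2 + √(-3 + 3)) = -7 + (2 + √0) = -7 + (2 + 0) = -7 + 2 = -5)
m = -4/11 (m = 4/(-6 - 5) = 4/(-11) = 4*(-1/11) = -4/11 ≈ -0.36364)
(-15599 - 4301)/(m + (22092 - 1*(-2131))) = (-15599 - 4301)/(-4/11 + (22092 - 1*(-2131))) = -19900/(-4/11 + (22092 + 2131)) = -19900/(-4/11 + 24223) = -19900/266449/11 = -19900*11/266449 = -218900/266449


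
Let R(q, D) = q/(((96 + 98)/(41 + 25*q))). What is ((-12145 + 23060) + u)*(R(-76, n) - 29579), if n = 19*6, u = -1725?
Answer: -25718407990/97 ≈ -2.6514e+8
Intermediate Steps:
n = 114
R(q, D) = q*(41/194 + 25*q/194) (R(q, D) = q/((194/(41 + 25*q))) = q*(41/194 + 25*q/194))
((-12145 + 23060) + u)*(R(-76, n) - 29579) = ((-12145 + 23060) - 1725)*((1/194)*(-76)*(41 + 25*(-76)) - 29579) = (10915 - 1725)*((1/194)*(-76)*(41 - 1900) - 29579) = 9190*((1/194)*(-76)*(-1859) - 29579) = 9190*(70642/97 - 29579) = 9190*(-2798521/97) = -25718407990/97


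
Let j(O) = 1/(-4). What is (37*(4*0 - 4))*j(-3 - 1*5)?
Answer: 37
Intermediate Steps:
j(O) = -¼
(37*(4*0 - 4))*j(-3 - 1*5) = (37*(4*0 - 4))*(-¼) = (37*(0 - 4))*(-¼) = (37*(-4))*(-¼) = -148*(-¼) = 37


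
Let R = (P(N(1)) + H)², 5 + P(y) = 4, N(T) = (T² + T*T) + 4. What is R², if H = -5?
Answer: 1296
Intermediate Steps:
N(T) = 4 + 2*T² (N(T) = (T² + T²) + 4 = 2*T² + 4 = 4 + 2*T²)
P(y) = -1 (P(y) = -5 + 4 = -1)
R = 36 (R = (-1 - 5)² = (-6)² = 36)
R² = 36² = 1296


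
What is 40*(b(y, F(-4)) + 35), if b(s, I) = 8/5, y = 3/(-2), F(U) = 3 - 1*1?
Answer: 1464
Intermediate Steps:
F(U) = 2 (F(U) = 3 - 1 = 2)
y = -3/2 (y = 3*(-1/2) = -3/2 ≈ -1.5000)
b(s, I) = 8/5 (b(s, I) = 8*(1/5) = 8/5)
40*(b(y, F(-4)) + 35) = 40*(8/5 + 35) = 40*(183/5) = 1464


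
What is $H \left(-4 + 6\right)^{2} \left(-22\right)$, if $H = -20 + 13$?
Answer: $616$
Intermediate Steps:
$H = -7$
$H \left(-4 + 6\right)^{2} \left(-22\right) = - 7 \left(-4 + 6\right)^{2} \left(-22\right) = - 7 \cdot 2^{2} \left(-22\right) = \left(-7\right) 4 \left(-22\right) = \left(-28\right) \left(-22\right) = 616$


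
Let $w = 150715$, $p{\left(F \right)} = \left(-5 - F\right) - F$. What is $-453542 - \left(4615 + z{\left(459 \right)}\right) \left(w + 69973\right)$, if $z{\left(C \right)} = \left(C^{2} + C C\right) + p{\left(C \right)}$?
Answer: $-93804770694$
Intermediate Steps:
$p{\left(F \right)} = -5 - 2 F$
$z{\left(C \right)} = -5 - 2 C + 2 C^{2}$ ($z{\left(C \right)} = \left(C^{2} + C C\right) - \left(5 + 2 C\right) = \left(C^{2} + C^{2}\right) - \left(5 + 2 C\right) = 2 C^{2} - \left(5 + 2 C\right) = -5 - 2 C + 2 C^{2}$)
$-453542 - \left(4615 + z{\left(459 \right)}\right) \left(w + 69973\right) = -453542 - \left(4615 - \left(923 - 421362\right)\right) \left(150715 + 69973\right) = -453542 - \left(4615 - -420439\right) 220688 = -453542 - \left(4615 + 420439\right) 220688 = -453542 - 425054 \cdot 220688 = -453542 - 93804317152 = -93804770694$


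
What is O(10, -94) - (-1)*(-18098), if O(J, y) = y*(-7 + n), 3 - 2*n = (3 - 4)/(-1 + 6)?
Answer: -87952/5 ≈ -17590.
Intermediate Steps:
n = 8/5 (n = 3/2 - (3 - 4)/(2*(-1 + 6)) = 3/2 - (-1)/(2*5) = 3/2 - ½*(-⅕) = 3/2 + ⅒ = 8/5 ≈ 1.6000)
O(J, y) = -27*y/5 (O(J, y) = y*(-7 + 8/5) = y*(-27/5) = -27*y/5)
O(10, -94) - (-1)*(-18098) = -27/5*(-94) - (-1)*(-18098) = 2538/5 - 1*18098 = 2538/5 - 18098 = -87952/5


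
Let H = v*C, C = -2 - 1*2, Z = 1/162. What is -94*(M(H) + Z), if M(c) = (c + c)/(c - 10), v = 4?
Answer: -122435/1053 ≈ -116.27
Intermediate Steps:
Z = 1/162 ≈ 0.0061728
C = -4 (C = -2 - 2 = -4)
H = -16 (H = 4*(-4) = -16)
M(c) = 2*c/(-10 + c) (M(c) = (2*c)/(-10 + c) = 2*c/(-10 + c))
-94*(M(H) + Z) = -94*(2*(-16)/(-10 - 16) + 1/162) = -94*(2*(-16)/(-26) + 1/162) = -94*(2*(-16)*(-1/26) + 1/162) = -94*(16/13 + 1/162) = -94*2605/2106 = -122435/1053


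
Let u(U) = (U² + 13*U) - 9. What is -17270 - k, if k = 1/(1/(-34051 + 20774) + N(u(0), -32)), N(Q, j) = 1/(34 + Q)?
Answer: -229193965/13252 ≈ -17295.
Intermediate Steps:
u(U) = -9 + U² + 13*U
k = 331925/13252 (k = 1/(1/(-34051 + 20774) + 1/(34 + (-9 + 0² + 13*0))) = 1/(1/(-13277) + 1/(34 + (-9 + 0 + 0))) = 1/(-1/13277 + 1/(34 - 9)) = 1/(-1/13277 + 1/25) = 1/(13252/331925) = 331925/13252 ≈ 25.047)
-17270 - k = -17270 - 1*331925/13252 = -17270 - 331925/13252 = -229193965/13252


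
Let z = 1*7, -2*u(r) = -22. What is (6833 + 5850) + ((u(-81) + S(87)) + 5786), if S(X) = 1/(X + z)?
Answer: 1737121/94 ≈ 18480.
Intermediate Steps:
u(r) = 11 (u(r) = -½*(-22) = 11)
z = 7
S(X) = 1/(7 + X) (S(X) = 1/(X + 7) = 1/(7 + X))
(6833 + 5850) + ((u(-81) + S(87)) + 5786) = (6833 + 5850) + ((11 + 1/(7 + 87)) + 5786) = 12683 + ((11 + 1/94) + 5786) = 12683 + (1035/94 + 5786) = 12683 + 544919/94 = 1737121/94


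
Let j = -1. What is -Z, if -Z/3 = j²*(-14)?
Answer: -42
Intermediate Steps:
Z = 42 (Z = -3*(-1)²*(-14) = -3*(-14) = 42)
-Z = -1*42 = -42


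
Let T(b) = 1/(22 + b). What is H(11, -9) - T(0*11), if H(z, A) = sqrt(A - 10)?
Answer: -1/22 + I*sqrt(19) ≈ -0.045455 + 4.3589*I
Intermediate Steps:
H(z, A) = sqrt(-10 + A)
H(11, -9) - T(0*11) = sqrt(-10 - 9) - 1/(22 + 0*11) = sqrt(-19) - 1/(22 + 0) = I*sqrt(19) - 1/22 = -1/22 + I*sqrt(19)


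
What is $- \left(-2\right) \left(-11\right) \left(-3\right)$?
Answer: $66$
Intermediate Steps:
$- \left(-2\right) \left(-11\right) \left(-3\right) = - 22 \left(-3\right) = \left(-1\right) \left(-66\right) = 66$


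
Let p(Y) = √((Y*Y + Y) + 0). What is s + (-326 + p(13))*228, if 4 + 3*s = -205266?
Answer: -428254/3 + 228*√182 ≈ -1.3968e+5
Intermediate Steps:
p(Y) = √(Y + Y²) (p(Y) = √((Y² + Y) + 0) = √((Y + Y²) + 0) = √(Y + Y²))
s = -205270/3 (s = -4/3 + (⅓)*(-205266) = -4/3 - 68422 = -205270/3 ≈ -68423.)
s + (-326 + p(13))*228 = -205270/3 + (-326 + √(13*(1 + 13)))*228 = -205270/3 + (-326 + √(13*14))*228 = -205270/3 + (-326 + √182)*228 = -205270/3 + (-74328 + 228*√182) = -428254/3 + 228*√182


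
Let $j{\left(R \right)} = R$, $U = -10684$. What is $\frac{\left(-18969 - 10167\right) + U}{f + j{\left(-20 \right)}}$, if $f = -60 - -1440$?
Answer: $- \frac{1991}{68} \approx -29.279$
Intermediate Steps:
$f = 1380$ ($f = -60 + 1440 = 1380$)
$\frac{\left(-18969 - 10167\right) + U}{f + j{\left(-20 \right)}} = \frac{\left(-18969 - 10167\right) - 10684}{1380 - 20} = \frac{\left(-18969 - 10167\right) - 10684}{1360} = \left(-29136 - 10684\right) \frac{1}{1360} = \left(-39820\right) \frac{1}{1360} = - \frac{1991}{68}$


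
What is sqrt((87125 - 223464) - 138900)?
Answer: I*sqrt(275239) ≈ 524.63*I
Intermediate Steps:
sqrt((87125 - 223464) - 138900) = sqrt(-136339 - 138900) = sqrt(-275239) = I*sqrt(275239)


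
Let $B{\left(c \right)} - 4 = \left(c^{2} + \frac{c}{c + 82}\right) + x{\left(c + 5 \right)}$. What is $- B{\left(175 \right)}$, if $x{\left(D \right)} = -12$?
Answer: $- \frac{7868744}{257} \approx -30618.0$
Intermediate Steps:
$B{\left(c \right)} = -8 + c^{2} + \frac{c}{82 + c}$ ($B{\left(c \right)} = 4 - \left(12 - c^{2} - \frac{c}{c + 82}\right) = 4 - \left(12 - c^{2} - \frac{c}{82 + c}\right) = 4 + \left(-12 + c^{2} + \frac{c}{82 + c}\right) = -8 + c^{2} + \frac{c}{82 + c}$)
$- B{\left(175 \right)} = - \frac{-656 + 175^{3} - 1225 + 82 \cdot 175^{2}}{82 + 175} = - \frac{-656 + 5359375 - 1225 + 82 \cdot 30625}{257} = - \frac{-656 + 5359375 - 1225 + 2511250}{257} = - \frac{7868744}{257}$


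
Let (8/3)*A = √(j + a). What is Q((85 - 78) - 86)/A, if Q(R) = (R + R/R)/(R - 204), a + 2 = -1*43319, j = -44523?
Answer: -104*I*√21961/6214963 ≈ -0.0024798*I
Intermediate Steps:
a = -43321 (a = -2 - 1*43319 = -2 - 43319 = -43321)
Q(R) = (1 + R)/(-204 + R) (Q(R) = (R + 1)/(-204 + R) = (1 + R)/(-204 + R))
A = 3*I*√21961/4 (A = 3*√(-44523 - 43321)/8 = 3*√(-87844)/8 = 3*(2*I*√21961)/8 = 3*I*√21961/4 ≈ 111.14*I)
Q((85 - 78) - 86)/A = ((1 + ((85 - 78) - 86))/(-204 + ((85 - 78) - 86)))/((3*I*√21961/4)) = ((1 + (7 - 86))/(-204 + (7 - 86)))*(-4*I*√21961/65883) = ((1 - 79)/(-204 - 79))*(-4*I*√21961/65883) = (-78/(-283))*(-4*I*√21961/65883) = (-1/283*(-78))*(-4*I*√21961/65883) = 78*(-4*I*√21961/65883)/283 = -104*I*√21961/6214963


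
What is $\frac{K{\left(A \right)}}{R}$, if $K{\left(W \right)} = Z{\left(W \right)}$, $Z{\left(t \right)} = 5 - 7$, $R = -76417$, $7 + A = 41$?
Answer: $\frac{2}{76417} \approx 2.6172 \cdot 10^{-5}$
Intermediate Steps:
$A = 34$ ($A = -7 + 41 = 34$)
$Z{\left(t \right)} = -2$
$K{\left(W \right)} = -2$
$\frac{K{\left(A \right)}}{R} = - \frac{2}{-76417} = \left(-2\right) \left(- \frac{1}{76417}\right) = \frac{2}{76417}$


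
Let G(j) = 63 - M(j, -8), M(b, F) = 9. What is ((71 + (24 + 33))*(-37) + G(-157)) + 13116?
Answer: 8434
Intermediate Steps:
G(j) = 54 (G(j) = 63 - 1*9 = 63 - 9 = 54)
((71 + (24 + 33))*(-37) + G(-157)) + 13116 = ((71 + (24 + 33))*(-37) + 54) + 13116 = ((71 + 57)*(-37) + 54) + 13116 = (128*(-37) + 54) + 13116 = (-4736 + 54) + 13116 = -4682 + 13116 = 8434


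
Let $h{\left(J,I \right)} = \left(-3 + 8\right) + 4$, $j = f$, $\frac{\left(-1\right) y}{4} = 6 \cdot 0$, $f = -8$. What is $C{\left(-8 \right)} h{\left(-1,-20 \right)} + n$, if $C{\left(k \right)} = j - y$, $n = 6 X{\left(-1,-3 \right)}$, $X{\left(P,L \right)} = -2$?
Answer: $-84$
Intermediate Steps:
$y = 0$ ($y = - 4 \cdot 6 \cdot 0 = \left(-4\right) 0 = 0$)
$n = -12$ ($n = 6 \left(-2\right) = -12$)
$j = -8$
$C{\left(k \right)} = -8$ ($C{\left(k \right)} = -8 - 0 = -8 + 0 = -8$)
$h{\left(J,I \right)} = 9$ ($h{\left(J,I \right)} = 5 + 4 = 9$)
$C{\left(-8 \right)} h{\left(-1,-20 \right)} + n = \left(-8\right) 9 - 12 = -72 - 12 = -84$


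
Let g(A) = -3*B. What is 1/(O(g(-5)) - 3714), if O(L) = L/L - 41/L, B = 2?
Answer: -6/22237 ≈ -0.00026982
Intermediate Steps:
g(A) = -6 (g(A) = -3*2 = -6)
O(L) = 1 - 41/L
1/(O(g(-5)) - 3714) = 1/((-41 - 6)/(-6) - 3714) = 1/(-⅙*(-47) - 3714) = 1/(47/6 - 3714) = 1/(-22237/6) = -6/22237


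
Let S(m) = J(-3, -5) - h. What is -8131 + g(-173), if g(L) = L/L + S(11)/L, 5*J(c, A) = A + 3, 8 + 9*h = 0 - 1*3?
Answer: -63292087/7785 ≈ -8130.0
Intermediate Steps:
h = -11/9 (h = -8/9 + (0 - 1*3)/9 = -8/9 + (0 - 3)/9 = -8/9 + (⅑)*(-3) = -8/9 - ⅓ = -11/9 ≈ -1.2222)
J(c, A) = ⅗ + A/5 (J(c, A) = (A + 3)/5 = (3 + A)/5 = ⅗ + A/5)
S(m) = 37/45 (S(m) = (⅗ + (⅕)*(-5)) - 1*(-11/9) = (⅗ - 1) + 11/9 = -⅖ + 11/9 = 37/45)
g(L) = 1 + 37/(45*L) (g(L) = L/L + 37/(45*L) = 1 + 37/(45*L))
-8131 + g(-173) = -8131 + (37/45 - 173)/(-173) = -8131 - 1/173*(-7748/45) = -8131 + 7748/7785 = -63292087/7785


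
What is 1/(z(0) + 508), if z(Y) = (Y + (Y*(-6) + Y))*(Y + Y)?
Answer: 1/508 ≈ 0.0019685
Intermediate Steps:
z(Y) = -8*Y² (z(Y) = (Y + (-6*Y + Y))*(2*Y) = (Y - 5*Y)*(2*Y) = (-4*Y)*(2*Y) = -8*Y²)
1/(z(0) + 508) = 1/(-8*0² + 508) = 1/(-8*0 + 508) = 1/(0 + 508) = 1/508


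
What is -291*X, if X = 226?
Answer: -65766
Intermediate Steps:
-291*X = -291*226 = -65766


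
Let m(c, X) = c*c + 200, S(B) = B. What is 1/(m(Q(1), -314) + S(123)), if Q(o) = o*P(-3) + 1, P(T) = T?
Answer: 1/327 ≈ 0.0030581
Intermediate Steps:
Q(o) = 1 - 3*o (Q(o) = o*(-3) + 1 = -3*o + 1 = 1 - 3*o)
m(c, X) = 200 + c² (m(c, X) = c² + 200 = 200 + c²)
1/(m(Q(1), -314) + S(123)) = 1/((200 + (1 - 3*1)²) + 123) = 1/((200 + (1 - 3)²) + 123) = 1/((200 + (-2)²) + 123) = 1/((200 + 4) + 123) = 1/(204 + 123) = 1/327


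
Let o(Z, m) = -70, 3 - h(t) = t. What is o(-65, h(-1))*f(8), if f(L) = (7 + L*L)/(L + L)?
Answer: -2485/8 ≈ -310.63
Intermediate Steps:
h(t) = 3 - t
f(L) = (7 + L²)/(2*L) (f(L) = (7 + L²)/((2*L)) = (7 + L²)*(1/(2*L)) = (7 + L²)/(2*L))
o(-65, h(-1))*f(8) = -35*(7 + 8²)/8 = -35*(7 + 64)/8 = -35*71/8 = -70*71/16 = -2485/8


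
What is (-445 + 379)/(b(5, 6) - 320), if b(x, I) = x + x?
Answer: 33/155 ≈ 0.21290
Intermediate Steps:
b(x, I) = 2*x
(-445 + 379)/(b(5, 6) - 320) = (-445 + 379)/(2*5 - 320) = -66/(10 - 320) = -66/(-310) = -66*(-1/310) = 33/155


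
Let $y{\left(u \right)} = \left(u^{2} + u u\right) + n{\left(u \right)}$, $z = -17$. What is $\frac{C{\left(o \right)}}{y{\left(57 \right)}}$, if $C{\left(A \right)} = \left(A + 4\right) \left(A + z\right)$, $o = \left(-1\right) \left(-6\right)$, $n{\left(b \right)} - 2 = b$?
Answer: $- \frac{110}{6557} \approx -0.016776$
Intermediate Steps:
$n{\left(b \right)} = 2 + b$
$y{\left(u \right)} = 2 + u + 2 u^{2}$ ($y{\left(u \right)} = \left(u^{2} + u u\right) + \left(2 + u\right) = \left(u^{2} + u^{2}\right) + \left(2 + u\right) = 2 u^{2} + \left(2 + u\right) = 2 + u + 2 u^{2}$)
$o = 6$
$C{\left(A \right)} = \left(-17 + A\right) \left(4 + A\right)$ ($C{\left(A \right)} = \left(A + 4\right) \left(A - 17\right) = \left(4 + A\right) \left(-17 + A\right) = \left(-17 + A\right) \left(4 + A\right)$)
$\frac{C{\left(o \right)}}{y{\left(57 \right)}} = \frac{-68 + 6^{2} - 78}{2 + 57 + 2 \cdot 57^{2}} = \frac{-68 + 36 - 78}{2 + 57 + 2 \cdot 3249} = - \frac{110}{2 + 57 + 6498} = - \frac{110}{6557}$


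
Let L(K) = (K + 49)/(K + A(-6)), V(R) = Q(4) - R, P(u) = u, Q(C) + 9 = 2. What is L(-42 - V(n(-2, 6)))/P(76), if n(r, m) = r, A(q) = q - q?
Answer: -3/703 ≈ -0.0042674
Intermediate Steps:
A(q) = 0
Q(C) = -7 (Q(C) = -9 + 2 = -7)
V(R) = -7 - R
L(K) = (49 + K)/K (L(K) = (K + 49)/(K + 0) = (49 + K)/K)
L(-42 - V(n(-2, 6)))/P(76) = ((49 + (-42 - (-7 - 1*(-2))))/(-42 - (-7 - 1*(-2))))/76 = ((49 + (-42 - (-7 + 2)))/(-42 - (-7 + 2)))*(1/76) = ((49 + (-42 - 1*(-5)))/(-42 - 1*(-5)))*(1/76) = ((49 + (-42 + 5))/(-42 + 5))*(1/76) = ((49 - 37)/(-37))*(1/76) = -1/37*12*(1/76) = -12/37*1/76 = -3/703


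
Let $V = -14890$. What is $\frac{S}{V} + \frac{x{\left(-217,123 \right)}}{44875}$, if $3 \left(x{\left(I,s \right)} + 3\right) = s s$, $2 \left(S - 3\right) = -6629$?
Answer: $\frac{17891933}{53455100} \approx 0.33471$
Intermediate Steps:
$S = - \frac{6623}{2}$ ($S = 3 + \frac{1}{2} \left(-6629\right) = 3 - \frac{6629}{2} = - \frac{6623}{2} \approx -3311.5$)
$x{\left(I,s \right)} = -3 + \frac{s^{2}}{3}$ ($x{\left(I,s \right)} = -3 + \frac{s s}{3} = -3 + \frac{s^{2}}{3}$)
$\frac{S}{V} + \frac{x{\left(-217,123 \right)}}{44875} = - \frac{6623}{2 \left(-14890\right)} + \frac{-3 + \frac{123^{2}}{3}}{44875} = \left(- \frac{6623}{2}\right) \left(- \frac{1}{14890}\right) + \left(-3 + \frac{1}{3} \cdot 15129\right) \frac{1}{44875} = \frac{6623}{29780} + \left(-3 + 5043\right) \frac{1}{44875} = \frac{6623}{29780} + 5040 \cdot \frac{1}{44875} = \frac{6623}{29780} + \frac{1008}{8975} = \frac{17891933}{53455100}$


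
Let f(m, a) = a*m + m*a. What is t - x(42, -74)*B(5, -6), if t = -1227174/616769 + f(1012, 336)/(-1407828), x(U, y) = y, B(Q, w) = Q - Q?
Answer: -178924359274/72358722311 ≈ -2.4727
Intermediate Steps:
B(Q, w) = 0
f(m, a) = 2*a*m (f(m, a) = a*m + a*m = 2*a*m)
t = -178924359274/72358722311 (t = -1227174/616769 + (2*336*1012)/(-1407828) = -1227174*1/616769 + 680064*(-1/1407828) = -1227174/616769 - 56672/117319 = -178924359274/72358722311 ≈ -2.4727)
t - x(42, -74)*B(5, -6) = -178924359274/72358722311 - (-74)*0 = -178924359274/72358722311 - 1*0 = -178924359274/72358722311 + 0 = -178924359274/72358722311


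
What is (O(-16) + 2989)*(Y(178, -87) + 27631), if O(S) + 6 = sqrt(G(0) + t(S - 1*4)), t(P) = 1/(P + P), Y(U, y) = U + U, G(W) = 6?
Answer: 83485221 + 27987*sqrt(2390)/20 ≈ 8.3554e+7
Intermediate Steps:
Y(U, y) = 2*U
t(P) = 1/(2*P)
O(S) = -6 + sqrt(6 + 1/(2*(-4 + S))) (O(S) = -6 + sqrt(6 + 1/(2*(S - 1*4))) = -6 + sqrt(6 + 1/(2*(S - 4))) = -6 + sqrt(6 + 1/(2*(-4 + S))))
(O(-16) + 2989)*(Y(178, -87) + 27631) = ((-6 + sqrt(2)*sqrt((-47 + 12*(-16))/(-4 - 16))/2) + 2989)*(2*178 + 27631) = ((-6 + sqrt(2)*sqrt((-47 - 192)/(-20))/2) + 2989)*(356 + 27631) = ((-6 + sqrt(2)*sqrt(-1/20*(-239))/2) + 2989)*27987 = ((-6 + sqrt(2)*sqrt(239/20)/2) + 2989)*27987 = ((-6 + sqrt(2)*(sqrt(1195)/10)/2) + 2989)*27987 = ((-6 + sqrt(2390)/20) + 2989)*27987 = (2983 + sqrt(2390)/20)*27987 = 83485221 + 27987*sqrt(2390)/20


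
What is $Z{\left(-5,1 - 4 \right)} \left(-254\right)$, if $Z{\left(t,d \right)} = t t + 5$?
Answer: $-7620$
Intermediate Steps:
$Z{\left(t,d \right)} = 5 + t^{2}$ ($Z{\left(t,d \right)} = t^{2} + 5 = 5 + t^{2}$)
$Z{\left(-5,1 - 4 \right)} \left(-254\right) = \left(5 + \left(-5\right)^{2}\right) \left(-254\right) = \left(5 + 25\right) \left(-254\right) = 30 \left(-254\right) = -7620$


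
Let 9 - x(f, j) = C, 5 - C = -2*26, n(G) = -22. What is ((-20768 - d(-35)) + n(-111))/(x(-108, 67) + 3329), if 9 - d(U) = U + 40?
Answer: -20794/3281 ≈ -6.3377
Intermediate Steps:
C = 57 (C = 5 - (-2)*26 = 5 - 1*(-52) = 5 + 52 = 57)
x(f, j) = -48 (x(f, j) = 9 - 1*57 = 9 - 57 = -48)
d(U) = -31 - U (d(U) = 9 - (U + 40) = 9 - (40 + U) = 9 + (-40 - U) = -31 - U)
((-20768 - d(-35)) + n(-111))/(x(-108, 67) + 3329) = ((-20768 - (-31 - 1*(-35))) - 22)/(-48 + 3329) = ((-20768 - (-31 + 35)) - 22)/3281 = ((-20768 - 1*4) - 22)*(1/3281) = ((-20768 - 4) - 22)*(1/3281) = (-20772 - 22)*(1/3281) = -20794*1/3281 = -20794/3281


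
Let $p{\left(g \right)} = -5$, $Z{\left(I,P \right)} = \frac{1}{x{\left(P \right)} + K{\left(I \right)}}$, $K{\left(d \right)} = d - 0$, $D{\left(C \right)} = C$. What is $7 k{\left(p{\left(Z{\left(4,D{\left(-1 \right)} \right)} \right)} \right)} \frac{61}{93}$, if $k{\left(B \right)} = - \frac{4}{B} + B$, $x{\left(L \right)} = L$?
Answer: $- \frac{2989}{155} \approx -19.284$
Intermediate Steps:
$K{\left(d \right)} = d$ ($K{\left(d \right)} = d + 0 = d$)
$Z{\left(I,P \right)} = \frac{1}{I + P}$ ($Z{\left(I,P \right)} = \frac{1}{P + I} = \frac{1}{I + P}$)
$k{\left(B \right)} = B - \frac{4}{B}$
$7 k{\left(p{\left(Z{\left(4,D{\left(-1 \right)} \right)} \right)} \right)} \frac{61}{93} = 7 \left(-5 - \frac{4}{-5}\right) \frac{61}{93} = 7 \left(-5 - - \frac{4}{5}\right) 61 \cdot \frac{1}{93} = 7 \left(-5 + \frac{4}{5}\right) \frac{61}{93} = 7 \left(- \frac{21}{5}\right) \frac{61}{93} = \left(- \frac{147}{5}\right) \frac{61}{93} = - \frac{2989}{155}$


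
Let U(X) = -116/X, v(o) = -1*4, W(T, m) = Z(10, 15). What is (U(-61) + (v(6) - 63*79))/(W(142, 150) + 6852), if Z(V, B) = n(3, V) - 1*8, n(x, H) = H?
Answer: -303725/418094 ≈ -0.72645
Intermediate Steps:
Z(V, B) = -8 + V (Z(V, B) = V - 1*8 = V - 8 = -8 + V)
W(T, m) = 2 (W(T, m) = -8 + 10 = 2)
v(o) = -4
(U(-61) + (v(6) - 63*79))/(W(142, 150) + 6852) = (-116/(-61) + (-4 - 63*79))/(2 + 6852) = (-116*(-1/61) + (-4 - 4977))/6854 = (116/61 - 4981)*(1/6854) = -303725/61*1/6854 = -303725/418094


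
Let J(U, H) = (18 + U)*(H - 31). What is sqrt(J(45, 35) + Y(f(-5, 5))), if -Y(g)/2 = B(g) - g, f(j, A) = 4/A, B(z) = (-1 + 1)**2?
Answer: 2*sqrt(1585)/5 ≈ 15.925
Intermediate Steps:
B(z) = 0 (B(z) = 0**2 = 0)
J(U, H) = (-31 + H)*(18 + U) (J(U, H) = (18 + U)*(-31 + H) = (-31 + H)*(18 + U))
Y(g) = 2*g (Y(g) = -2*(0 - g) = -(-2)*g = 2*g)
sqrt(J(45, 35) + Y(f(-5, 5))) = sqrt((-558 - 31*45 + 18*35 + 35*45) + 2*(4/5)) = sqrt((-558 - 1395 + 630 + 1575) + 2*(4*(1/5))) = sqrt(252 + 2*(4/5)) = sqrt(252 + 8/5) = sqrt(1268/5) = 2*sqrt(1585)/5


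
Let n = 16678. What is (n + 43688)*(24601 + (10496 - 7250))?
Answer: 1681012002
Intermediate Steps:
(n + 43688)*(24601 + (10496 - 7250)) = (16678 + 43688)*(24601 + (10496 - 7250)) = 60366*(24601 + 3246) = 60366*27847 = 1681012002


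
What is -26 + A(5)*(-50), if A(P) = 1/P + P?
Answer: -286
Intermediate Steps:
A(P) = P + 1/P (A(P) = 1/P + P = P + 1/P)
-26 + A(5)*(-50) = -26 + (5 + 1/5)*(-50) = -26 + (5 + ⅕)*(-50) = -26 + (26/5)*(-50) = -26 - 260 = -286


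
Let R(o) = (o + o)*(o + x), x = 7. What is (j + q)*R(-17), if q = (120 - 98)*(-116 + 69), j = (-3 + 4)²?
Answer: -351220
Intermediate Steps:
j = 1 (j = 1² = 1)
R(o) = 2*o*(7 + o) (R(o) = (o + o)*(o + 7) = (2*o)*(7 + o) = 2*o*(7 + o))
q = -1034 (q = 22*(-47) = -1034)
(j + q)*R(-17) = (1 - 1034)*(2*(-17)*(7 - 17)) = -2066*(-17)*(-10) = -1033*340 = -351220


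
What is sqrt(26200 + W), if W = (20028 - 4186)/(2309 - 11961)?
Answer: 7*sqrt(12452387846)/4826 ≈ 161.86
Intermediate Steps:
W = -7921/4826 (W = 15842/(-9652) = 15842*(-1/9652) = -7921/4826 ≈ -1.6413)
sqrt(26200 + W) = sqrt(26200 - 7921/4826) = sqrt(126433279/4826) = 7*sqrt(12452387846)/4826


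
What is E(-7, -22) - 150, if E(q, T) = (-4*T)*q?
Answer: -766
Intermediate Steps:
E(q, T) = -4*T*q
E(-7, -22) - 150 = -4*(-22)*(-7) - 150 = -616 - 150 = -766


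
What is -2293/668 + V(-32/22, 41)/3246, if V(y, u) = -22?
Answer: -3728887/1084164 ≈ -3.4394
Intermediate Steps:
-2293/668 + V(-32/22, 41)/3246 = -2293/668 - 22/3246 = -2293*1/668 - 22*1/3246 = -2293/668 - 11/1623 = -3728887/1084164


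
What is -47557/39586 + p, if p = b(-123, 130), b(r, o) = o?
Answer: 5098623/39586 ≈ 128.80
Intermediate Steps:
p = 130
-47557/39586 + p = -47557/39586 + 130 = 5098623/39586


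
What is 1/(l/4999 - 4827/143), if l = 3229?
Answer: -714857/23668426 ≈ -0.030203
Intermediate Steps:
1/(l/4999 - 4827/143) = 1/(3229/4999 - 4827/143) = 1/(-23668426/714857) = -714857/23668426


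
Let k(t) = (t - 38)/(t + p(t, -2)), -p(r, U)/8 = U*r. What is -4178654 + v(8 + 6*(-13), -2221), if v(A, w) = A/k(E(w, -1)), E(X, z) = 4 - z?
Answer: -137889632/33 ≈ -4.1785e+6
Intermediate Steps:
p(r, U) = -8*U*r
k(t) = (-38 + t)/(17*t) (k(t) = (t - 38)/(t - 8*(-2)*t) = (-38 + t)/(t + 16*t) = (-38 + t)/((17*t)) = (-38 + t)*(1/(17*t)) = (-38 + t)/(17*t))
v(A, w) = -85*A/33 (v(A, w) = A/(((-38 + (4 - 1*(-1)))/(17*(4 - 1*(-1))))) = A/(((-38 + (4 + 1))/(17*(4 + 1)))) = A/(((1/17)*(-38 + 5)/5)) = A/(((1/17)*(⅕)*(-33))) = A/(-33/85) = A*(-85/33) = -85*A/33)
-4178654 + v(8 + 6*(-13), -2221) = -4178654 - 85*(8 + 6*(-13))/33 = -4178654 - 85*(8 - 78)/33 = -4178654 - 85/33*(-70) = -4178654 + 5950/33 = -137889632/33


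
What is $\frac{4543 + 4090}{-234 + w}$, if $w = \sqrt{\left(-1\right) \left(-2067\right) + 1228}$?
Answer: $- \frac{2020122}{51461} - \frac{8633 \sqrt{3295}}{51461} \approx -48.885$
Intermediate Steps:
$w = \sqrt{3295}$ ($w = \sqrt{2067 + 1228} = \sqrt{3295} \approx 57.402$)
$\frac{4543 + 4090}{-234 + w} = \frac{4543 + 4090}{-234 + \sqrt{3295}} = \frac{8633}{-234 + \sqrt{3295}}$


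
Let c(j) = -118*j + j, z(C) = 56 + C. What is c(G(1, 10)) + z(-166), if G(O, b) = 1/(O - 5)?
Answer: -323/4 ≈ -80.750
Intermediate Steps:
G(O, b) = 1/(-5 + O)
c(j) = -117*j
c(G(1, 10)) + z(-166) = -117/(-5 + 1) + (56 - 166) = -117/(-4) - 110 = -117*(-¼) - 110 = 117/4 - 110 = -323/4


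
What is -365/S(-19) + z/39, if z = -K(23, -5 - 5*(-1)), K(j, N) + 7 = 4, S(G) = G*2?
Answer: 4783/494 ≈ 9.6822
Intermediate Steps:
S(G) = 2*G
K(j, N) = -3 (K(j, N) = -7 + 4 = -3)
z = 3 (z = -1*(-3) = 3)
-365/S(-19) + z/39 = -365/(2*(-19)) + 3/39 = -365/(-38) + 3*(1/39) = -365*(-1/38) + 1/13 = 365/38 + 1/13 = 4783/494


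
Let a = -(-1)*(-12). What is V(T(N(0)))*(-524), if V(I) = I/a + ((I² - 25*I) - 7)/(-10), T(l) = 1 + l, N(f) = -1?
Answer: -1834/5 ≈ -366.80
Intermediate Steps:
a = -12 (a = -1*12 = -12)
V(I) = 7/10 - I²/10 + 29*I/12 (V(I) = I/(-12) + ((I² - 25*I) - 7)/(-10) = I*(-1/12) + (-7 + I² - 25*I)*(-⅒) = -I/12 + (7/10 - I²/10 + 5*I/2) = 7/10 - I²/10 + 29*I/12)
V(T(N(0)))*(-524) = (7/10 - (1 - 1)²/10 + 29*(1 - 1)/12)*(-524) = (7/10 - ⅒*0² + (29/12)*0)*(-524) = (7/10 - ⅒*0 + 0)*(-524) = (7/10 + 0 + 0)*(-524) = (7/10)*(-524) = -1834/5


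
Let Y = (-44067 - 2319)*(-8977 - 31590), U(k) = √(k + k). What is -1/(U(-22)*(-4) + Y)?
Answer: -940870431/1770474335860251874 - 2*I*√11/885237167930125937 ≈ -5.3142e-10 - 7.4932e-18*I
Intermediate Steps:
U(k) = √2*√k (U(k) = √(2*k) = √2*√k)
Y = 1881740862 (Y = -46386*(-40567) = 1881740862)
-1/(U(-22)*(-4) + Y) = -1/((√2*√(-22))*(-4) + 1881740862) = -1/((√2*(I*√22))*(-4) + 1881740862) = -1/((2*I*√11)*(-4) + 1881740862) = -1/(-8*I*√11 + 1881740862) = -1/(1881740862 - 8*I*√11)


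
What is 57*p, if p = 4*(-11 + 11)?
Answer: 0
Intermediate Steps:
p = 0 (p = 4*0 = 0)
57*p = 57*0 = 0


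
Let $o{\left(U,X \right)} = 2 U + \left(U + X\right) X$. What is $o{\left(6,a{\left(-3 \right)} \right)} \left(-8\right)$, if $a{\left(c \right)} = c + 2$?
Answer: $-56$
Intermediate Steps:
$a{\left(c \right)} = 2 + c$
$o{\left(U,X \right)} = 2 U + X \left(U + X\right)$
$o{\left(6,a{\left(-3 \right)} \right)} \left(-8\right) = \left(\left(2 - 3\right)^{2} + 2 \cdot 6 + 6 \left(2 - 3\right)\right) \left(-8\right) = \left(\left(-1\right)^{2} + 12 + 6 \left(-1\right)\right) \left(-8\right) = \left(1 + 12 - 6\right) \left(-8\right) = 7 \left(-8\right) = -56$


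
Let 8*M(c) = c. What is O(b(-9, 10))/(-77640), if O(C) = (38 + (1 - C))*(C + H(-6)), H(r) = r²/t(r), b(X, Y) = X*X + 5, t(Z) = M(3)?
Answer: 4277/38820 ≈ 0.11018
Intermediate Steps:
M(c) = c/8
t(Z) = 3/8 (t(Z) = (⅛)*3 = 3/8)
b(X, Y) = 5 + X² (b(X, Y) = X² + 5 = 5 + X²)
H(r) = 8*r²/3 (H(r) = r²/(3/8) = r²*(8/3) = 8*r²/3)
O(C) = (39 - C)*(96 + C) (O(C) = (38 + (1 - C))*(C + (8/3)*(-6)²) = (39 - C)*(C + (8/3)*36) = (39 - C)*(C + 96) = (39 - C)*(96 + C))
O(b(-9, 10))/(-77640) = (3744 - (5 + (-9)²)² - 57*(5 + (-9)²))/(-77640) = (3744 - (5 + 81)² - 57*(5 + 81))*(-1/77640) = (3744 - 1*86² - 57*86)*(-1/77640) = (3744 - 1*7396 - 4902)*(-1/77640) = (3744 - 7396 - 4902)*(-1/77640) = -8554*(-1/77640) = 4277/38820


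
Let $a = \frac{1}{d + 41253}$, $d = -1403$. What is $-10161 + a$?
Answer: $- \frac{404915849}{39850} \approx -10161.0$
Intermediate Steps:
$a = \frac{1}{39850}$ ($a = \frac{1}{-1403 + 41253} = \frac{1}{39850} \approx 2.5094 \cdot 10^{-5}$)
$-10161 + a = -10161 + \frac{1}{39850} = - \frac{404915849}{39850}$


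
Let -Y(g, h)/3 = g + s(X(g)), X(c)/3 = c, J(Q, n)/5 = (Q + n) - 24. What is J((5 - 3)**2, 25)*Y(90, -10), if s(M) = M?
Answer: -27000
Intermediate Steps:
J(Q, n) = -120 + 5*Q + 5*n (J(Q, n) = 5*((Q + n) - 24) = 5*(-24 + Q + n) = -120 + 5*Q + 5*n)
X(c) = 3*c
Y(g, h) = -12*g (Y(g, h) = -3*(g + 3*g) = -12*g)
J((5 - 3)**2, 25)*Y(90, -10) = (-120 + 5*(5 - 3)**2 + 5*25)*(-12*90) = (-120 + 5*2**2 + 125)*(-1080) = (-120 + 5*4 + 125)*(-1080) = (-120 + 20 + 125)*(-1080) = 25*(-1080) = -27000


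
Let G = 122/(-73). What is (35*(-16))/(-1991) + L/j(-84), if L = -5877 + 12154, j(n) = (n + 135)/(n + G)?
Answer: -78157323898/7412493 ≈ -10544.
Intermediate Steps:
G = -122/73 (G = 122*(-1/73) = -122/73 ≈ -1.6712)
j(n) = (135 + n)/(-122/73 + n) (j(n) = (n + 135)/(n - 122/73) = (135 + n)/(-122/73 + n))
L = 6277
(35*(-16))/(-1991) + L/j(-84) = (35*(-16))/(-1991) + 6277/((73*(135 - 84)/(-122 + 73*(-84)))) = -560*(-1/1991) + 6277/((73*51/(-122 - 6132))) = 560/1991 + 6277/((73*51/(-6254))) = 560/1991 + 6277/((73*(-1/6254)*51)) = 560/1991 + 6277/(-3723/6254) = 560/1991 + 6277*(-6254/3723) = 560/1991 - 39256358/3723 = -78157323898/7412493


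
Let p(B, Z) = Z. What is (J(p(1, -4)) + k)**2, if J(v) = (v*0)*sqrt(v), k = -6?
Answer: 36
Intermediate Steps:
J(v) = 0 (J(v) = 0*sqrt(v) = 0)
(J(p(1, -4)) + k)**2 = (0 - 6)**2 = (-6)**2 = 36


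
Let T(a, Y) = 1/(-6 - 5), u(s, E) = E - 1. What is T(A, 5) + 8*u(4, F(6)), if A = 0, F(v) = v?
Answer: 439/11 ≈ 39.909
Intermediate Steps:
u(s, E) = -1 + E
T(a, Y) = -1/11 (T(a, Y) = 1/(-11) = -1/11)
T(A, 5) + 8*u(4, F(6)) = -1/11 + 8*(-1 + 6) = -1/11 + 8*5 = -1/11 + 40 = 439/11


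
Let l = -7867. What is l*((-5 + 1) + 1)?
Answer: 23601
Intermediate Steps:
l*((-5 + 1) + 1) = -7867*((-5 + 1) + 1) = -7867*(-4 + 1) = -7867*(-3) = 23601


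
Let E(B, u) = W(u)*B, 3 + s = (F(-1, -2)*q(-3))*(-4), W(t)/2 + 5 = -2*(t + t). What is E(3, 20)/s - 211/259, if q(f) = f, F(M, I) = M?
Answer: 8595/259 ≈ 33.185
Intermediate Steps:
W(t) = -10 - 8*t (W(t) = -10 + 2*(-2*(t + t)) = -10 + 2*(-4*t) = -10 - 8*t)
s = -15 (s = -3 - 1*(-3)*(-4) = -3 + 3*(-4) = -3 - 12 = -15)
E(B, u) = B*(-10 - 8*u) (E(B, u) = (-10 - 8*u)*B = B*(-10 - 8*u))
E(3, 20)/s - 211/259 = -2*3*(5 + 4*20)/(-15) - 211/259 = -2*3*(5 + 80)*(-1/15) - 211*1/259 = -2*3*85*(-1/15) - 211/259 = -510*(-1/15) - 211/259 = 34 - 211/259 = 8595/259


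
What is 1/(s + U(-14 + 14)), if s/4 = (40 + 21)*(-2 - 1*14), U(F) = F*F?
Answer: -1/3904 ≈ -0.00025615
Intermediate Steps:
U(F) = F²
s = -3904 (s = 4*((40 + 21)*(-2 - 1*14)) = 4*(61*(-2 - 14)) = 4*(61*(-16)) = 4*(-976) = -3904)
1/(s + U(-14 + 14)) = 1/(-3904 + (-14 + 14)²) = 1/(-3904 + 0²) = 1/(-3904 + 0) = 1/(-3904) = -1/3904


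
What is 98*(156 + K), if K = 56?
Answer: 20776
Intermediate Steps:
98*(156 + K) = 98*(156 + 56) = 98*212 = 20776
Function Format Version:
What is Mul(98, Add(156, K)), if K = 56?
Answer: 20776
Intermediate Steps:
Mul(98, Add(156, K)) = Mul(98, Add(156, 56)) = Mul(98, 212) = 20776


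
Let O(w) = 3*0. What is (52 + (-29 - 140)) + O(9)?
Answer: -117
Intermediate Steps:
O(w) = 0
(52 + (-29 - 140)) + O(9) = (52 + (-29 - 140)) + 0 = (52 - 169) + 0 = -117 + 0 = -117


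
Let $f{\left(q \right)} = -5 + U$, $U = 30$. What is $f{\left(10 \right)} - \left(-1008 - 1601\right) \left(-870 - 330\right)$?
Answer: $-3130775$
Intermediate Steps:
$f{\left(q \right)} = 25$ ($f{\left(q \right)} = -5 + 30 = 25$)
$f{\left(10 \right)} - \left(-1008 - 1601\right) \left(-870 - 330\right) = 25 - \left(-1008 - 1601\right) \left(-870 - 330\right) = 25 - \left(-2609\right) \left(-1200\right) = 25 - 3130800 = -3130775$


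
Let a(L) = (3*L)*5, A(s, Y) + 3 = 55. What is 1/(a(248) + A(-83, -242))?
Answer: 1/3772 ≈ 0.00026511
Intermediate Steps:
A(s, Y) = 52 (A(s, Y) = -3 + 55 = 52)
a(L) = 15*L
1/(a(248) + A(-83, -242)) = 1/(15*248 + 52) = 1/(3720 + 52) = 1/3772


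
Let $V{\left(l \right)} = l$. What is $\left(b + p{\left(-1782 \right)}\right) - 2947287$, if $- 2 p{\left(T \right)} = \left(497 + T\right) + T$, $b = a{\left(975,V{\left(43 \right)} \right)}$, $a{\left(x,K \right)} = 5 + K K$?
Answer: $- \frac{5887799}{2} \approx -2.9439 \cdot 10^{6}$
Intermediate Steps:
$a{\left(x,K \right)} = 5 + K^{2}$
$b = 1854$ ($b = 5 + 43^{2} = 5 + 1849 = 1854$)
$p{\left(T \right)} = - \frac{497}{2} - T$ ($p{\left(T \right)} = - \frac{\left(497 + T\right) + T}{2} = - \frac{497 + 2 T}{2} = - \frac{497}{2} - T$)
$\left(b + p{\left(-1782 \right)}\right) - 2947287 = \left(1854 - - \frac{3067}{2}\right) - 2947287 = \left(1854 + \left(- \frac{497}{2} + 1782\right)\right) - 2947287 = \left(1854 + \frac{3067}{2}\right) - 2947287 = \frac{6775}{2} - 2947287 = - \frac{5887799}{2}$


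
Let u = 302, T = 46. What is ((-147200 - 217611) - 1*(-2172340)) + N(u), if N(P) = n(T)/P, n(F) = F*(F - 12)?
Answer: 272937661/151 ≈ 1.8075e+6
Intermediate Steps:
n(F) = F*(-12 + F)
N(P) = 1564/P (N(P) = (46*(-12 + 46))/P = (46*34)/P = 1564/P)
((-147200 - 217611) - 1*(-2172340)) + N(u) = ((-147200 - 217611) - 1*(-2172340)) + 1564/302 = (-364811 + 2172340) + 1564*(1/302) = 1807529 + 782/151 = 272937661/151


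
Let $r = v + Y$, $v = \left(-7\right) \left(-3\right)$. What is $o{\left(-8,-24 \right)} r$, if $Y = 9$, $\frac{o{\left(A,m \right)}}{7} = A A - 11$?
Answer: $11130$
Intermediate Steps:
$o{\left(A,m \right)} = -77 + 7 A^{2}$ ($o{\left(A,m \right)} = 7 \left(A A - 11\right) = 7 \left(A^{2} - 11\right) = 7 \left(-11 + A^{2}\right) = -77 + 7 A^{2}$)
$v = 21$
$r = 30$ ($r = 21 + 9 = 30$)
$o{\left(-8,-24 \right)} r = \left(-77 + 7 \left(-8\right)^{2}\right) 30 = \left(-77 + 7 \cdot 64\right) 30 = \left(-77 + 448\right) 30 = 371 \cdot 30 = 11130$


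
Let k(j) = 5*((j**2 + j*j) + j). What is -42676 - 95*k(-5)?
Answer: -64051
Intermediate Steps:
k(j) = 5*j + 10*j**2 (k(j) = 5*((j**2 + j**2) + j) = 5*(2*j**2 + j) = 5*(j + 2*j**2) = 5*j + 10*j**2)
-42676 - 95*k(-5) = -42676 - 475*(-5)*(1 + 2*(-5)) = -42676 - 475*(-5)*(1 - 10) = -42676 - 475*(-5)*(-9) = -42676 - 95*225 = -42676 - 21375 = -64051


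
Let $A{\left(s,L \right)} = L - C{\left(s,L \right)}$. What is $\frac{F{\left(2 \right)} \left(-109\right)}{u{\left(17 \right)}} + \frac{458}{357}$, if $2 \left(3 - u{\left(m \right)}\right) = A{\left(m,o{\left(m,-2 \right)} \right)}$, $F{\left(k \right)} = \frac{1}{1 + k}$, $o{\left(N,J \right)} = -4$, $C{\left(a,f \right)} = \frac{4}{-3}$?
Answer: $- \frac{32959}{4641} \approx -7.1017$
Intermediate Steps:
$C{\left(a,f \right)} = - \frac{4}{3}$ ($C{\left(a,f \right)} = 4 \left(- \frac{1}{3}\right) = - \frac{4}{3}$)
$A{\left(s,L \right)} = \frac{4}{3} + L$ ($A{\left(s,L \right)} = L - - \frac{4}{3} = L + \frac{4}{3} = \frac{4}{3} + L$)
$u{\left(m \right)} = \frac{13}{3}$ ($u{\left(m \right)} = 3 - \frac{\frac{4}{3} - 4}{2} = 3 - - \frac{4}{3} = 3 + \frac{4}{3} = \frac{13}{3}$)
$\frac{F{\left(2 \right)} \left(-109\right)}{u{\left(17 \right)}} + \frac{458}{357} = \frac{\frac{1}{1 + 2} \left(-109\right)}{\frac{13}{3}} + \frac{458}{357} = \frac{1}{3} \left(-109\right) \frac{3}{13} + 458 \cdot \frac{1}{357} = \frac{1}{3} \left(-109\right) \frac{3}{13} + \frac{458}{357} = \left(- \frac{109}{3}\right) \frac{3}{13} + \frac{458}{357} = - \frac{109}{13} + \frac{458}{357} = - \frac{32959}{4641}$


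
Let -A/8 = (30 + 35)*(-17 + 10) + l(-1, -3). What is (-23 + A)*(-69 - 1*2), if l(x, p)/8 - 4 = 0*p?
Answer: -238631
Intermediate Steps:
l(x, p) = 32 (l(x, p) = 32 + 8*(0*p) = 32 + 8*0 = 32 + 0 = 32)
A = 3384 (A = -8*((30 + 35)*(-17 + 10) + 32) = -8*(65*(-7) + 32) = -8*(-455 + 32) = -8*(-423) = 3384)
(-23 + A)*(-69 - 1*2) = (-23 + 3384)*(-69 - 1*2) = 3361*(-69 - 2) = 3361*(-71) = -238631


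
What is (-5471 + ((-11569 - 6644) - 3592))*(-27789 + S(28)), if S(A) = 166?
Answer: 753444948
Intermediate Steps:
(-5471 + ((-11569 - 6644) - 3592))*(-27789 + S(28)) = (-5471 + ((-11569 - 6644) - 3592))*(-27789 + 166) = (-5471 + (-18213 - 3592))*(-27623) = (-5471 - 21805)*(-27623) = -27276*(-27623) = 753444948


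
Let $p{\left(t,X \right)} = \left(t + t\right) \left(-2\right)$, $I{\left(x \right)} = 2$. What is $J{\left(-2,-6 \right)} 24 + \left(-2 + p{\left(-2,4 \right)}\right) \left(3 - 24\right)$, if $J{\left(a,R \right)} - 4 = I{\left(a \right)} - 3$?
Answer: $-54$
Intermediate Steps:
$J{\left(a,R \right)} = 3$ ($J{\left(a,R \right)} = 4 + \left(2 - 3\right) = 4 - 1 = 3$)
$p{\left(t,X \right)} = - 4 t$ ($p{\left(t,X \right)} = 2 t \left(-2\right) = - 4 t$)
$J{\left(-2,-6 \right)} 24 + \left(-2 + p{\left(-2,4 \right)}\right) \left(3 - 24\right) = 3 \cdot 24 + \left(-2 - -8\right) \left(3 - 24\right) = 72 + \left(-2 + 8\right) \left(-21\right) = 72 + 6 \left(-21\right) = 72 - 126 = -54$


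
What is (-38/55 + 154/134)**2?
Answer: 2852721/13579225 ≈ 0.21008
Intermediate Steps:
(-38/55 + 154/134)**2 = (-38*1/55 + 154*(1/134))**2 = (-38/55 + 77/67)**2 = (1689/3685)**2 = 2852721/13579225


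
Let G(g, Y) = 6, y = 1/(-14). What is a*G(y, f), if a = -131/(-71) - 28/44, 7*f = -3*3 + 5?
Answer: 5664/781 ≈ 7.2522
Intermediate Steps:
y = -1/14 ≈ -0.071429
f = -4/7 (f = (-3*3 + 5)/7 = (-9 + 5)/7 = (1/7)*(-4) = -4/7 ≈ -0.57143)
a = 944/781 (a = -131*(-1/71) - 28*1/44 = 131/71 - 7/11 = 944/781 ≈ 1.2087)
a*G(y, f) = (944/781)*6 = 5664/781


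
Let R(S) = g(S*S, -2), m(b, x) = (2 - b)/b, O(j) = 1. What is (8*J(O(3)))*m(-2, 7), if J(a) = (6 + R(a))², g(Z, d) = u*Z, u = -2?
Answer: -256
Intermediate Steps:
g(Z, d) = -2*Z
m(b, x) = (2 - b)/b
R(S) = -2*S² (R(S) = -2*S*S = -2*S²)
J(a) = (6 - 2*a²)²
(8*J(O(3)))*m(-2, 7) = (8*(4*(3 - 1*1²)²))*((2 - 1*(-2))/(-2)) = (8*(4*(3 - 1*1)²))*(-(2 + 2)/2) = (8*(4*(3 - 1)²))*(-½*4) = (8*(4*2²))*(-2) = (8*(4*4))*(-2) = (8*16)*(-2) = 128*(-2) = -256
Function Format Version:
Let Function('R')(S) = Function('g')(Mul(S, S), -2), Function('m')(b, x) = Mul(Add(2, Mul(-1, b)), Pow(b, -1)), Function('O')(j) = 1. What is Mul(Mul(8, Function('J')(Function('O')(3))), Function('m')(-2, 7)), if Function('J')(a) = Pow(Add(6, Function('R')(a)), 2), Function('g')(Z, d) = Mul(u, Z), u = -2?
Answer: -256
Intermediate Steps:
Function('g')(Z, d) = Mul(-2, Z)
Function('m')(b, x) = Mul(Pow(b, -1), Add(2, Mul(-1, b)))
Function('R')(S) = Mul(-2, Pow(S, 2)) (Function('R')(S) = Mul(-2, Mul(S, S)) = Mul(-2, Pow(S, 2)))
Function('J')(a) = Pow(Add(6, Mul(-2, Pow(a, 2))), 2)
Mul(Mul(8, Function('J')(Function('O')(3))), Function('m')(-2, 7)) = Mul(Mul(8, Mul(4, Pow(Add(3, Mul(-1, Pow(1, 2))), 2))), Mul(Pow(-2, -1), Add(2, Mul(-1, -2)))) = Mul(Mul(8, Mul(4, Pow(Add(3, Mul(-1, 1)), 2))), Mul(Rational(-1, 2), Add(2, 2))) = Mul(Mul(8, Mul(4, Pow(Add(3, -1), 2))), Mul(Rational(-1, 2), 4)) = Mul(Mul(8, Mul(4, Pow(2, 2))), -2) = Mul(Mul(8, Mul(4, 4)), -2) = Mul(Mul(8, 16), -2) = Mul(128, -2) = -256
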